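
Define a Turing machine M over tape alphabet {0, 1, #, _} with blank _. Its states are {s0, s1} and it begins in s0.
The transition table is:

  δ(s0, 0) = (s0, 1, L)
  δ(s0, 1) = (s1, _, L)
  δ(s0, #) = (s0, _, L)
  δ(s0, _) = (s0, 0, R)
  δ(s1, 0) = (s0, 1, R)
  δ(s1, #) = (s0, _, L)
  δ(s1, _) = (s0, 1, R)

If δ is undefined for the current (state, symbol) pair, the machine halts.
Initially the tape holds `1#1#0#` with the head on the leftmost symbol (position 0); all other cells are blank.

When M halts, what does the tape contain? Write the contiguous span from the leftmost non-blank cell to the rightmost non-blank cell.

s0 | __[1]#1#0#   read 1 → write _, move L, go to s1
s1 | _[_]_#1#0#   read _ → write 1, move R, go to s0
s0 | _1[_]#1#0#   read _ → write 0, move R, go to s0
s0 | _10[#]1#0#   read # → write _, move L, go to s0
s0 | _1[0]_1#0#   read 0 → write 1, move L, go to s0
s0 | _[1]1_1#0#   read 1 → write _, move L, go to s1
s1 | [_]_1_1#0#   read _ → write 1, move R, go to s0
s0 | 1[_]1_1#0#   read _ → write 0, move R, go to s0
s0 | 10[1]_1#0#   read 1 → write _, move L, go to s1
s1 | 1[0]__1#0#   read 0 → write 1, move R, go to s0
s0 | 11[_]_1#0#   read _ → write 0, move R, go to s0
s0 | 110[_]1#0#   read _ → write 0, move R, go to s0
s0 | 1100[1]#0#   read 1 → write _, move L, go to s1
s1 | 110[0]_#0#   read 0 → write 1, move R, go to s0
s0 | 1101[_]#0#   read _ → write 0, move R, go to s0
s0 | 11010[#]0#   read # → write _, move L, go to s0
s0 | 1101[0]_0#   read 0 → write 1, move L, go to s0
s0 | 110[1]1_0#   read 1 → write _, move L, go to s1
s1 | 11[0]_1_0#   read 0 → write 1, move R, go to s0
s0 | 111[_]1_0#   read _ → write 0, move R, go to s0
s0 | 1110[1]_0#   read 1 → write _, move L, go to s1
s1 | 111[0]__0#   read 0 → write 1, move R, go to s0
s0 | 1111[_]_0#   read _ → write 0, move R, go to s0
s0 | 11110[_]0#   read _ → write 0, move R, go to s0
s0 | 111100[0]#   read 0 → write 1, move L, go to s0
s0 | 11110[0]1#   read 0 → write 1, move L, go to s0
s0 | 1111[0]11#   read 0 → write 1, move L, go to s0
s0 | 111[1]111#   read 1 → write _, move L, go to s1
s1 | 11[1]_111#
The non-blank tape span at halt is 111_111#.

111_111#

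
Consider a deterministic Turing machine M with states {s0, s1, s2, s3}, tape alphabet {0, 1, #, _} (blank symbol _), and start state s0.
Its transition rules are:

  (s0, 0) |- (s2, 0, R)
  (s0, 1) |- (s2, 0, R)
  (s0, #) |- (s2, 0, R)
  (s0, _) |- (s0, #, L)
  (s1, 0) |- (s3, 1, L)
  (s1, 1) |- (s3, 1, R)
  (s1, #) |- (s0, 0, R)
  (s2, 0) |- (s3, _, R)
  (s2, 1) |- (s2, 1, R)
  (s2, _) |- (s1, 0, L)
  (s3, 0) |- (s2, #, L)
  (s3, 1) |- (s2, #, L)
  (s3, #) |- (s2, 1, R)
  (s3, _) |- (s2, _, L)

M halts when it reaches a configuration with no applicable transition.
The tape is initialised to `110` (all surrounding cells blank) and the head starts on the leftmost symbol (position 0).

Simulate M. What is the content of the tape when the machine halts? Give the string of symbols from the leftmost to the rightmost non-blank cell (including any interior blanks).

01#

s0 | [1]10_   read 1 → write 0, move R, go to s2
s2 | 0[1]0_   read 1 → write 1, move R, go to s2
s2 | 01[0]_   read 0 → write _, move R, go to s3
s3 | 01_[_]   read _ → write _, move L, go to s2
s2 | 01[_]_   read _ → write 0, move L, go to s1
s1 | 0[1]0_   read 1 → write 1, move R, go to s3
s3 | 01[0]_   read 0 → write #, move L, go to s2
s2 | 0[1]#_   read 1 → write 1, move R, go to s2
s2 | 01[#]_
The non-blank tape span at halt is 01#.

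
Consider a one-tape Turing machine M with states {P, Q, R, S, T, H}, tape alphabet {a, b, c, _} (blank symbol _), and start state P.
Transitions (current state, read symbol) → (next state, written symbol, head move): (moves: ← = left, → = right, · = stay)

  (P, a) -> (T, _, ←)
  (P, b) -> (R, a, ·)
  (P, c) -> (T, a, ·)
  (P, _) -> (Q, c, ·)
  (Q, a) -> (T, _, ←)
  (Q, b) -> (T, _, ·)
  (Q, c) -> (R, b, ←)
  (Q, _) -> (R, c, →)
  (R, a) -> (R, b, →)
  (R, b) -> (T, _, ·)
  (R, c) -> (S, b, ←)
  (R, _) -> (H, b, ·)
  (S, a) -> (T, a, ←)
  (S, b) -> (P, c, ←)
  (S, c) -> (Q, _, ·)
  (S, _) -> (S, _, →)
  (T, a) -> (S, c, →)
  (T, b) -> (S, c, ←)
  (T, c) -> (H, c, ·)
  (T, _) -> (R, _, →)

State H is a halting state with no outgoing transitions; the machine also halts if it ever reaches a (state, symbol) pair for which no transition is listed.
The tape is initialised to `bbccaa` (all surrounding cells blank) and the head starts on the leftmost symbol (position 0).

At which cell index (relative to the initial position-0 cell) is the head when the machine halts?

0

state=P head=0 tape=[b]bccaa   (P,b)→(R,a,·)
state=R head=0 tape=[a]bccaa   (R,a)→(R,b,→)
state=R head=1 tape=b[b]ccaa   (R,b)→(T,_,·)
state=T head=1 tape=b[_]ccaa   (T,_)→(R,_,→)
state=R head=2 tape=b_[c]caa   (R,c)→(S,b,←)
state=S head=1 tape=b[_]bcaa   (S,_)→(S,_,→)
state=S head=2 tape=b_[b]caa   (S,b)→(P,c,←)
state=P head=1 tape=b[_]ccaa   (P,_)→(Q,c,·)
state=Q head=1 tape=b[c]ccaa   (Q,c)→(R,b,←)
state=R head=0 tape=[b]bccaa   (R,b)→(T,_,·)
state=T head=0 tape=[_]bccaa   (T,_)→(R,_,→)
state=R head=1 tape=_[b]ccaa   (R,b)→(T,_,·)
state=T head=1 tape=_[_]ccaa   (T,_)→(R,_,→)
state=R head=2 tape=__[c]caa   (R,c)→(S,b,←)
state=S head=1 tape=_[_]bcaa   (S,_)→(S,_,→)
state=S head=2 tape=__[b]caa   (S,b)→(P,c,←)
state=P head=1 tape=_[_]ccaa   (P,_)→(Q,c,·)
state=Q head=1 tape=_[c]ccaa   (Q,c)→(R,b,←)
state=R head=0 tape=[_]bccaa   (R,_)→(H,b,·)
state=H head=0 tape=[b]bccaa
At halt the head is at cell 0.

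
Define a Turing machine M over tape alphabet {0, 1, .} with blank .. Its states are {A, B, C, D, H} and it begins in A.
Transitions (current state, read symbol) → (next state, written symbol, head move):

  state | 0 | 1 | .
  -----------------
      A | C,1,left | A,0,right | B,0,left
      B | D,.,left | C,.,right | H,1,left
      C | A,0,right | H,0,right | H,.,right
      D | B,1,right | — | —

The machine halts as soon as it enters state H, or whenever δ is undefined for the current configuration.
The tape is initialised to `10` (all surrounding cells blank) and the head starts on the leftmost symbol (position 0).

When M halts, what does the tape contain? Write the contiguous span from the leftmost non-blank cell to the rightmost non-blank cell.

110

A | [1]0.   read 1 → write 0, move right, go to A
A | 0[0].   read 0 → write 1, move left, go to C
C | [0]1.   read 0 → write 0, move right, go to A
A | 0[1].   read 1 → write 0, move right, go to A
A | 00[.]   read . → write 0, move left, go to B
B | 0[0]0   read 0 → write ., move left, go to D
D | [0].0   read 0 → write 1, move right, go to B
B | 1[.]0   read . → write 1, move left, go to H
H | [1]10
The non-blank tape span at halt is 110.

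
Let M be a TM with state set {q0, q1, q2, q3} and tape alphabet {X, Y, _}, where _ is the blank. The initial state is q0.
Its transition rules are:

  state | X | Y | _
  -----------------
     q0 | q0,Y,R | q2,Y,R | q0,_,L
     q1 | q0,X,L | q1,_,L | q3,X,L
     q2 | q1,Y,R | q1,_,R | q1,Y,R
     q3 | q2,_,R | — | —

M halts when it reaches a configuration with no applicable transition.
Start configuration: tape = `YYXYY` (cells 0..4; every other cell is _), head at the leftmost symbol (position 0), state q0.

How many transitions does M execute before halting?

14

q0 | __[Y]YXYY   read Y → write Y, move R, go to q2
q2 | __Y[Y]XYY   read Y → write _, move R, go to q1
q1 | __Y_[X]YY   read X → write X, move L, go to q0
q0 | __Y[_]XYY   read _ → write _, move L, go to q0
q0 | __[Y]_XYY   read Y → write Y, move R, go to q2
q2 | __Y[_]XYY   read _ → write Y, move R, go to q1
q1 | __YY[X]YY   read X → write X, move L, go to q0
q0 | __Y[Y]XYY   read Y → write Y, move R, go to q2
q2 | __YY[X]YY   read X → write Y, move R, go to q1
q1 | __YYY[Y]Y   read Y → write _, move L, go to q1
q1 | __YY[Y]_Y   read Y → write _, move L, go to q1
q1 | __Y[Y]__Y   read Y → write _, move L, go to q1
q1 | __[Y]___Y   read Y → write _, move L, go to q1
q1 | _[_]____Y   read _ → write X, move L, go to q3
q3 | [_]X____Y
M halts after 14 transitions.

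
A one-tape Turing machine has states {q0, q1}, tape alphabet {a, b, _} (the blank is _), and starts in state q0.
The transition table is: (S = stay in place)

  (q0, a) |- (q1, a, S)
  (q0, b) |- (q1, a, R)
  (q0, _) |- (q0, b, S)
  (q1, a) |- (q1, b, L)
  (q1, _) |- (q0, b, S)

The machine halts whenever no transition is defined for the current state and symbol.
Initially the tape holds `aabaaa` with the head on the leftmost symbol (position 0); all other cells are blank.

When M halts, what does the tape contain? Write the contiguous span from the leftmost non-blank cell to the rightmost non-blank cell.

ababaaa

q0 | _[a]abaaa   read a → write a, move S, go to q1
q1 | _[a]abaaa   read a → write b, move L, go to q1
q1 | [_]babaaa   read _ → write b, move S, go to q0
q0 | [b]babaaa   read b → write a, move R, go to q1
q1 | a[b]abaaa
The non-blank tape span at halt is ababaaa.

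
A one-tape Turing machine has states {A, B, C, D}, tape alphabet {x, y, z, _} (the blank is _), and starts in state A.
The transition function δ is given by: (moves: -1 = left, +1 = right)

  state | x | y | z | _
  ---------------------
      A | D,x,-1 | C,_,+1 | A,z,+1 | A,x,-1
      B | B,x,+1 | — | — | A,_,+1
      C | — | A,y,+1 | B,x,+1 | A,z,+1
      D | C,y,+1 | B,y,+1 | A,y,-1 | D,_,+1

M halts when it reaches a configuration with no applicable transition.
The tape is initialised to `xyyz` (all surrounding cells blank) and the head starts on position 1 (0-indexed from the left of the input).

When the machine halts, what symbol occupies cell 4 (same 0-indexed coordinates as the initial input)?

x

A | x[y]yz_____   read y → write _, move +1, go to C
C | x_[y]z_____   read y → write y, move +1, go to A
A | x_y[z]_____   read z → write z, move +1, go to A
A | x_yz[_]____   read _ → write x, move -1, go to A
A | x_y[z]x____   read z → write z, move +1, go to A
A | x_yz[x]____   read x → write x, move -1, go to D
D | x_y[z]x____   read z → write y, move -1, go to A
A | x_[y]yx____   read y → write _, move +1, go to C
C | x__[y]x____   read y → write y, move +1, go to A
A | x__y[x]____   read x → write x, move -1, go to D
D | x__[y]x____   read y → write y, move +1, go to B
B | x__y[x]____   read x → write x, move +1, go to B
B | x__yx[_]___   read _ → write _, move +1, go to A
A | x__yx_[_]__   read _ → write x, move -1, go to A
A | x__yx[_]x__   read _ → write x, move -1, go to A
A | x__y[x]xx__   read x → write x, move -1, go to D
D | x__[y]xxx__   read y → write y, move +1, go to B
B | x__y[x]xx__   read x → write x, move +1, go to B
B | x__yx[x]x__   read x → write x, move +1, go to B
B | x__yxx[x]__   read x → write x, move +1, go to B
B | x__yxxx[_]_   read _ → write _, move +1, go to A
A | x__yxxx_[_]   read _ → write x, move -1, go to A
A | x__yxxx[_]x   read _ → write x, move -1, go to A
A | x__yxx[x]xx   read x → write x, move -1, go to D
D | x__yx[x]xxx   read x → write y, move +1, go to C
C | x__yxy[x]xx
Cell 4 holds x when M halts.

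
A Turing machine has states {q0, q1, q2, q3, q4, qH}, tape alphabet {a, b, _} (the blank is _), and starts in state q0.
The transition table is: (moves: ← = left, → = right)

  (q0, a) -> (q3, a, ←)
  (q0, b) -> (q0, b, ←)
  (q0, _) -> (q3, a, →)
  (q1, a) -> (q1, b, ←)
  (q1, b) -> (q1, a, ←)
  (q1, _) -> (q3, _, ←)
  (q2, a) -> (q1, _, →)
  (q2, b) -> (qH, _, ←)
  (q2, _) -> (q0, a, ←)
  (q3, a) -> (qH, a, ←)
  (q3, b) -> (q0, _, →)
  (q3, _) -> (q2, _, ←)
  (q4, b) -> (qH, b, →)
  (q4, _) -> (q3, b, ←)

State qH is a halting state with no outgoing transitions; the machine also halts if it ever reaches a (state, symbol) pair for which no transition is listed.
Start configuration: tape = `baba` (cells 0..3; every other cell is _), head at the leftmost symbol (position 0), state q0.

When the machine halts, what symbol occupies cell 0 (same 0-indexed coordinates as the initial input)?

state=q0 head=0 tape=___[b]aba   (q0,b)→(q0,b,←)
state=q0 head=-1 tape=__[_]baba   (q0,_)→(q3,a,→)
state=q3 head=0 tape=__a[b]aba   (q3,b)→(q0,_,→)
state=q0 head=1 tape=__a_[a]ba   (q0,a)→(q3,a,←)
state=q3 head=0 tape=__a[_]aba   (q3,_)→(q2,_,←)
state=q2 head=-1 tape=__[a]_aba   (q2,a)→(q1,_,→)
state=q1 head=0 tape=___[_]aba   (q1,_)→(q3,_,←)
state=q3 head=-1 tape=__[_]_aba   (q3,_)→(q2,_,←)
state=q2 head=-2 tape=_[_]__aba   (q2,_)→(q0,a,←)
state=q0 head=-3 tape=[_]a__aba   (q0,_)→(q3,a,→)
state=q3 head=-2 tape=a[a]__aba   (q3,a)→(qH,a,←)
state=qH head=-3 tape=[a]a__aba
Cell 0 holds _ when M halts.

_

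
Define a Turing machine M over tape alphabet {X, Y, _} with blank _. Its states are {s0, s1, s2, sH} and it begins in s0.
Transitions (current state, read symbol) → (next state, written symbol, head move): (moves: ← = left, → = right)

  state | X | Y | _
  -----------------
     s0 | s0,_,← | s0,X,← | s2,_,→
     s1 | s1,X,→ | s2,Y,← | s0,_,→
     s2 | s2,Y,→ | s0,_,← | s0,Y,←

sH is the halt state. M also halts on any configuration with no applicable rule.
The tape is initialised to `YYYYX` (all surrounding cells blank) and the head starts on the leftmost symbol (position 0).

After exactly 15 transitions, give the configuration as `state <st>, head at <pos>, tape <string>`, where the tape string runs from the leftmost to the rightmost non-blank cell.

state s2, head at 1, tape Y_YYX

state=s0 head=0 tape=_[Y]YYYX   (s0,Y)→(s0,X,←)
state=s0 head=-1 tape=[_]XYYYX   (s0,_)→(s2,_,→)
state=s2 head=0 tape=_[X]YYYX   (s2,X)→(s2,Y,→)
state=s2 head=1 tape=_Y[Y]YYX   (s2,Y)→(s0,_,←)
state=s0 head=0 tape=_[Y]_YYX   (s0,Y)→(s0,X,←)
state=s0 head=-1 tape=[_]X_YYX   (s0,_)→(s2,_,→)
state=s2 head=0 tape=_[X]_YYX   (s2,X)→(s2,Y,→)
state=s2 head=1 tape=_Y[_]YYX   (s2,_)→(s0,Y,←)
state=s0 head=0 tape=_[Y]YYYX   (s0,Y)→(s0,X,←)
state=s0 head=-1 tape=[_]XYYYX   (s0,_)→(s2,_,→)
state=s2 head=0 tape=_[X]YYYX   (s2,X)→(s2,Y,→)
state=s2 head=1 tape=_Y[Y]YYX   (s2,Y)→(s0,_,←)
state=s0 head=0 tape=_[Y]_YYX   (s0,Y)→(s0,X,←)
state=s0 head=-1 tape=[_]X_YYX   (s0,_)→(s2,_,→)
state=s2 head=0 tape=_[X]_YYX   (s2,X)→(s2,Y,→)
state=s2 head=1 tape=_Y[_]YYX
After 15 steps: state s2, head at 1, tape Y_YYX.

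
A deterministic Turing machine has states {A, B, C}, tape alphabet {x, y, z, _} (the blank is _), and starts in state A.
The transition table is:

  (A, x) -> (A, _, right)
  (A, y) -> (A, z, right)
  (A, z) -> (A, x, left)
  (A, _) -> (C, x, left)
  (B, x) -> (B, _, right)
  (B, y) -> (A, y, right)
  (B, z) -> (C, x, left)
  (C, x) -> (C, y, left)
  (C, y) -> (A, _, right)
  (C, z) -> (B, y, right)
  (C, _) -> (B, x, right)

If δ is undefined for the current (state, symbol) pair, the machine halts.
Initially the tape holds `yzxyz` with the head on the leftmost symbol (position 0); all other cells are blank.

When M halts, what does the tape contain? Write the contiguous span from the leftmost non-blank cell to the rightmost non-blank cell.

state=A head=0 tape=__[y]zxyz__   (A,y)→(A,z,right)
state=A head=1 tape=__z[z]xyz__   (A,z)→(A,x,left)
state=A head=0 tape=__[z]xxyz__   (A,z)→(A,x,left)
state=A head=-1 tape=_[_]xxxyz__   (A,_)→(C,x,left)
state=C head=-2 tape=[_]xxxxyz__   (C,_)→(B,x,right)
state=B head=-1 tape=x[x]xxxyz__   (B,x)→(B,_,right)
state=B head=0 tape=x_[x]xxyz__   (B,x)→(B,_,right)
state=B head=1 tape=x__[x]xyz__   (B,x)→(B,_,right)
state=B head=2 tape=x___[x]yz__   (B,x)→(B,_,right)
state=B head=3 tape=x____[y]z__   (B,y)→(A,y,right)
state=A head=4 tape=x____y[z]__   (A,z)→(A,x,left)
state=A head=3 tape=x____[y]x__   (A,y)→(A,z,right)
state=A head=4 tape=x____z[x]__   (A,x)→(A,_,right)
state=A head=5 tape=x____z_[_]_   (A,_)→(C,x,left)
state=C head=4 tape=x____z[_]x_   (C,_)→(B,x,right)
state=B head=5 tape=x____zx[x]_   (B,x)→(B,_,right)
state=B head=6 tape=x____zx_[_]
The non-blank tape span at halt is x____zx.

x____zx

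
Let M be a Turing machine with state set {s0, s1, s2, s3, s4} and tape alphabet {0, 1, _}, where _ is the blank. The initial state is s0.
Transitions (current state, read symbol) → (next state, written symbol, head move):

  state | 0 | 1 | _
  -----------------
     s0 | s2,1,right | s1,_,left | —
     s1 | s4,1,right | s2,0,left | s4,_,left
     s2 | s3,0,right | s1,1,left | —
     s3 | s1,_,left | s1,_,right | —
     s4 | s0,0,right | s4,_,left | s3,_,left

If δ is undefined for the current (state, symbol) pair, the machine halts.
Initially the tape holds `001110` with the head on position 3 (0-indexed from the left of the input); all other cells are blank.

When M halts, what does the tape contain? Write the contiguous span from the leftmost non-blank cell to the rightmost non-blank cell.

state=s0 head=3 tape=___001[1]10   (s0,1)→(s1,_,left)
state=s1 head=2 tape=___00[1]_10   (s1,1)→(s2,0,left)
state=s2 head=1 tape=___0[0]0_10   (s2,0)→(s3,0,right)
state=s3 head=2 tape=___00[0]_10   (s3,0)→(s1,_,left)
state=s1 head=1 tape=___0[0]__10   (s1,0)→(s4,1,right)
state=s4 head=2 tape=___01[_]_10   (s4,_)→(s3,_,left)
state=s3 head=1 tape=___0[1]__10   (s3,1)→(s1,_,right)
state=s1 head=2 tape=___0_[_]_10   (s1,_)→(s4,_,left)
state=s4 head=1 tape=___0[_]__10   (s4,_)→(s3,_,left)
state=s3 head=0 tape=___[0]___10   (s3,0)→(s1,_,left)
state=s1 head=-1 tape=__[_]____10   (s1,_)→(s4,_,left)
state=s4 head=-2 tape=_[_]_____10   (s4,_)→(s3,_,left)
state=s3 head=-3 tape=[_]______10
The non-blank tape span at halt is 10.

10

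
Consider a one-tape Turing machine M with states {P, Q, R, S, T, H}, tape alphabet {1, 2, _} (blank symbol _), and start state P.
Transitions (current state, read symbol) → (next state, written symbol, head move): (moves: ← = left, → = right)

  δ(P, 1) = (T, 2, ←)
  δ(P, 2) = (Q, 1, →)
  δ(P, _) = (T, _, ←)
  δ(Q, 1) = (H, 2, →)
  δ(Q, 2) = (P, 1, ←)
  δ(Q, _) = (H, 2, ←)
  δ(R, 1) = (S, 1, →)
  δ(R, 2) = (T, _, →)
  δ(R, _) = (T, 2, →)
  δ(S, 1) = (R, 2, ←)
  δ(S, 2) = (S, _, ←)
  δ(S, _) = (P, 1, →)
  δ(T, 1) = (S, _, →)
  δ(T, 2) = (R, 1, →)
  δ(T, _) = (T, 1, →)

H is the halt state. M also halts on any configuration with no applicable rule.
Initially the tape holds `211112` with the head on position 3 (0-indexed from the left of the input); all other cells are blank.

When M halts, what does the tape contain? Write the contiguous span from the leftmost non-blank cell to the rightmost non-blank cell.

21__112

P | 211[1]12_   read 1 → write 2, move ←, go to T
T | 21[1]212_   read 1 → write _, move →, go to S
S | 21_[2]12_   read 2 → write _, move ←, go to S
S | 21[_]_12_   read _ → write 1, move →, go to P
P | 211[_]12_   read _ → write _, move ←, go to T
T | 21[1]_12_   read 1 → write _, move →, go to S
S | 21_[_]12_   read _ → write 1, move →, go to P
P | 21_1[1]2_   read 1 → write 2, move ←, go to T
T | 21_[1]22_   read 1 → write _, move →, go to S
S | 21__[2]2_   read 2 → write _, move ←, go to S
S | 21_[_]_2_   read _ → write 1, move →, go to P
P | 21_1[_]2_   read _ → write _, move ←, go to T
T | 21_[1]_2_   read 1 → write _, move →, go to S
S | 21__[_]2_   read _ → write 1, move →, go to P
P | 21__1[2]_   read 2 → write 1, move →, go to Q
Q | 21__11[_]   read _ → write 2, move ←, go to H
H | 21__1[1]2
The non-blank tape span at halt is 21__112.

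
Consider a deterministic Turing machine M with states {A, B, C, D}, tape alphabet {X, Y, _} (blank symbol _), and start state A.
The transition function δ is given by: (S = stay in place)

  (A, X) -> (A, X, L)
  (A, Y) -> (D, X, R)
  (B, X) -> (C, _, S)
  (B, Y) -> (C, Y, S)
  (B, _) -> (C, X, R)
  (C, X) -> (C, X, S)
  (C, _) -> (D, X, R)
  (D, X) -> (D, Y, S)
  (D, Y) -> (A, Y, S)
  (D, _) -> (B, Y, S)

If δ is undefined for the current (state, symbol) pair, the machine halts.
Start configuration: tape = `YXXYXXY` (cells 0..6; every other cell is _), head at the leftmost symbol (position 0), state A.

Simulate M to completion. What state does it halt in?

C

state=A head=0 tape=[Y]XXYXXY_   (A,Y)→(D,X,R)
state=D head=1 tape=X[X]XYXXY_   (D,X)→(D,Y,S)
state=D head=1 tape=X[Y]XYXXY_   (D,Y)→(A,Y,S)
state=A head=1 tape=X[Y]XYXXY_   (A,Y)→(D,X,R)
state=D head=2 tape=XX[X]YXXY_   (D,X)→(D,Y,S)
state=D head=2 tape=XX[Y]YXXY_   (D,Y)→(A,Y,S)
state=A head=2 tape=XX[Y]YXXY_   (A,Y)→(D,X,R)
state=D head=3 tape=XXX[Y]XXY_   (D,Y)→(A,Y,S)
state=A head=3 tape=XXX[Y]XXY_   (A,Y)→(D,X,R)
state=D head=4 tape=XXXX[X]XY_   (D,X)→(D,Y,S)
state=D head=4 tape=XXXX[Y]XY_   (D,Y)→(A,Y,S)
state=A head=4 tape=XXXX[Y]XY_   (A,Y)→(D,X,R)
state=D head=5 tape=XXXXX[X]Y_   (D,X)→(D,Y,S)
state=D head=5 tape=XXXXX[Y]Y_   (D,Y)→(A,Y,S)
state=A head=5 tape=XXXXX[Y]Y_   (A,Y)→(D,X,R)
state=D head=6 tape=XXXXXX[Y]_   (D,Y)→(A,Y,S)
state=A head=6 tape=XXXXXX[Y]_   (A,Y)→(D,X,R)
state=D head=7 tape=XXXXXXX[_]   (D,_)→(B,Y,S)
state=B head=7 tape=XXXXXXX[Y]   (B,Y)→(C,Y,S)
state=C head=7 tape=XXXXXXX[Y]
No transition is defined for (C, Y); M halts in state C.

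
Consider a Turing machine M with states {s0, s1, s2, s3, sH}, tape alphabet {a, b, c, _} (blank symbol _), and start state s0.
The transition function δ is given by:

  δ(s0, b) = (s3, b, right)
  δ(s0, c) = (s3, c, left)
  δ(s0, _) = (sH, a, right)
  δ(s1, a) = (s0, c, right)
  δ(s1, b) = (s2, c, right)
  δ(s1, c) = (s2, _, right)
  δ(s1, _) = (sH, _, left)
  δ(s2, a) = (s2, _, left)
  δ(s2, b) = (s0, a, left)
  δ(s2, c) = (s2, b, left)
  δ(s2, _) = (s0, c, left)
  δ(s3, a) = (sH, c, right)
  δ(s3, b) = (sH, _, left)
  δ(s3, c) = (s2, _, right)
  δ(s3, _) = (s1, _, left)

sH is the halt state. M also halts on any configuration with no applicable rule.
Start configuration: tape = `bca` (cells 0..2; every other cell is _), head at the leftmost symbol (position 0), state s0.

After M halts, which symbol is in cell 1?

s0 | [b]ca   read b → write b, move right, go to s3
s3 | b[c]a   read c → write _, move right, go to s2
s2 | b_[a]   read a → write _, move left, go to s2
s2 | b[_]_   read _ → write c, move left, go to s0
s0 | [b]c_   read b → write b, move right, go to s3
s3 | b[c]_   read c → write _, move right, go to s2
s2 | b_[_]   read _ → write c, move left, go to s0
s0 | b[_]c   read _ → write a, move right, go to sH
sH | ba[c]
Cell 1 holds a when M halts.

a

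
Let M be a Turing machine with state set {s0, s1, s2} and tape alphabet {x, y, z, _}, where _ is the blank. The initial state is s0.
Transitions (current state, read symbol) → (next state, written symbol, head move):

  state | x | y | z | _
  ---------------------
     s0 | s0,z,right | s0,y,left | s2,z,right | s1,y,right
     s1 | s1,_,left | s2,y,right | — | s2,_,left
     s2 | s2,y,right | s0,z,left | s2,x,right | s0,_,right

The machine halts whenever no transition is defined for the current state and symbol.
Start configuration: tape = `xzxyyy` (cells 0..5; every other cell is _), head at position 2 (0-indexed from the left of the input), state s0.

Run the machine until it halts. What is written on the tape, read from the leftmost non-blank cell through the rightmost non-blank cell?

state=s0 head=2 tape=xz[x]yyy___   (s0,x)→(s0,z,right)
state=s0 head=3 tape=xzz[y]yy___   (s0,y)→(s0,y,left)
state=s0 head=2 tape=xz[z]yyy___   (s0,z)→(s2,z,right)
state=s2 head=3 tape=xzz[y]yy___   (s2,y)→(s0,z,left)
state=s0 head=2 tape=xz[z]zyy___   (s0,z)→(s2,z,right)
state=s2 head=3 tape=xzz[z]yy___   (s2,z)→(s2,x,right)
state=s2 head=4 tape=xzzx[y]y___   (s2,y)→(s0,z,left)
state=s0 head=3 tape=xzz[x]zy___   (s0,x)→(s0,z,right)
state=s0 head=4 tape=xzzz[z]y___   (s0,z)→(s2,z,right)
state=s2 head=5 tape=xzzzz[y]___   (s2,y)→(s0,z,left)
state=s0 head=4 tape=xzzz[z]z___   (s0,z)→(s2,z,right)
state=s2 head=5 tape=xzzzz[z]___   (s2,z)→(s2,x,right)
state=s2 head=6 tape=xzzzzx[_]__   (s2,_)→(s0,_,right)
state=s0 head=7 tape=xzzzzx_[_]_   (s0,_)→(s1,y,right)
state=s1 head=8 tape=xzzzzx_y[_]   (s1,_)→(s2,_,left)
state=s2 head=7 tape=xzzzzx_[y]_   (s2,y)→(s0,z,left)
state=s0 head=6 tape=xzzzzx[_]z_   (s0,_)→(s1,y,right)
state=s1 head=7 tape=xzzzzxy[z]_
The non-blank tape span at halt is xzzzzxyz.

xzzzzxyz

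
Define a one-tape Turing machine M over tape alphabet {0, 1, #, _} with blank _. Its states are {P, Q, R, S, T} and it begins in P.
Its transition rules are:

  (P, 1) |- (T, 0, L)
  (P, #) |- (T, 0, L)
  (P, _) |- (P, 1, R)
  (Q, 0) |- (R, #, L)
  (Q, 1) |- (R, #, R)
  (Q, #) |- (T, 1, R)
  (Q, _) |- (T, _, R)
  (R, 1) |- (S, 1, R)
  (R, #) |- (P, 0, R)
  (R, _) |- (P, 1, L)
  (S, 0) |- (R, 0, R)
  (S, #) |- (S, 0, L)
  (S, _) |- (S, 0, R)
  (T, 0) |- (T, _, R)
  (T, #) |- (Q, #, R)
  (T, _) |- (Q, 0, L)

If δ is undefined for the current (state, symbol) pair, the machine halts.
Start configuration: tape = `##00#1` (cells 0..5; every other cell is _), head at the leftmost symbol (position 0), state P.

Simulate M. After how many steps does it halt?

P | __[#]#00#1_   read # → write 0, move L, go to T
T | _[_]0#00#1_   read _ → write 0, move L, go to Q
Q | [_]00#00#1_   read _ → write _, move R, go to T
T | _[0]0#00#1_   read 0 → write _, move R, go to T
T | __[0]#00#1_   read 0 → write _, move R, go to T
T | ___[#]00#1_   read # → write #, move R, go to Q
Q | ___#[0]0#1_   read 0 → write #, move L, go to R
R | ___[#]#0#1_   read # → write 0, move R, go to P
P | ___0[#]0#1_   read # → write 0, move L, go to T
T | ___[0]00#1_   read 0 → write _, move R, go to T
T | ____[0]0#1_   read 0 → write _, move R, go to T
T | _____[0]#1_   read 0 → write _, move R, go to T
T | ______[#]1_   read # → write #, move R, go to Q
Q | ______#[1]_   read 1 → write #, move R, go to R
R | ______##[_]   read _ → write 1, move L, go to P
P | ______#[#]1   read # → write 0, move L, go to T
T | ______[#]01   read # → write #, move R, go to Q
Q | ______#[0]1   read 0 → write #, move L, go to R
R | ______[#]#1   read # → write 0, move R, go to P
P | ______0[#]1   read # → write 0, move L, go to T
T | ______[0]01   read 0 → write _, move R, go to T
T | _______[0]1   read 0 → write _, move R, go to T
T | ________[1]
M halts after 22 transitions.

22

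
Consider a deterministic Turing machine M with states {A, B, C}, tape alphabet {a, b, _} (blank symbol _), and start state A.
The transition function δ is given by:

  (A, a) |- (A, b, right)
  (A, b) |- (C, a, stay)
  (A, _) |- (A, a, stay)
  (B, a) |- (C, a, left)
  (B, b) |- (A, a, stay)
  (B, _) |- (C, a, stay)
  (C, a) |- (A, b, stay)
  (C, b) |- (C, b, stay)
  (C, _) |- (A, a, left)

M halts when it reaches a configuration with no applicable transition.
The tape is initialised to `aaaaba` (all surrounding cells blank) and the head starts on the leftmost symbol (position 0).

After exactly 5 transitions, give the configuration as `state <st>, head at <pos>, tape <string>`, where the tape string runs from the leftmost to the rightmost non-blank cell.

state C, head at 4, tape bbbbaa

A | [a]aaaba   read a → write b, move right, go to A
A | b[a]aaba   read a → write b, move right, go to A
A | bb[a]aba   read a → write b, move right, go to A
A | bbb[a]ba   read a → write b, move right, go to A
A | bbbb[b]a   read b → write a, move stay, go to C
C | bbbb[a]a
After 5 steps: state C, head at 4, tape bbbbaa.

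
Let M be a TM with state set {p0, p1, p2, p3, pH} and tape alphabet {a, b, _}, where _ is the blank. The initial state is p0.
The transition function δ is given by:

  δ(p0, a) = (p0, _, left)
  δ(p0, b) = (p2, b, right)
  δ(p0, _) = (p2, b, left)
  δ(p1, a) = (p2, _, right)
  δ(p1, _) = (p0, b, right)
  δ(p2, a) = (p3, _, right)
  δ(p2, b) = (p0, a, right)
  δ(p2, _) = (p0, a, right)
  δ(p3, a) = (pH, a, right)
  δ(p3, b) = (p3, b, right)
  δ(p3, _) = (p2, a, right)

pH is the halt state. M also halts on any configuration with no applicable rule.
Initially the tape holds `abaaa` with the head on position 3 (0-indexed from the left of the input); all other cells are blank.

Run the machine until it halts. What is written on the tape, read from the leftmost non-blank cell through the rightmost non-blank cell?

state=p0 head=3 tape=aba[a]a_   (p0,a)→(p0,_,left)
state=p0 head=2 tape=ab[a]_a_   (p0,a)→(p0,_,left)
state=p0 head=1 tape=a[b]__a_   (p0,b)→(p2,b,right)
state=p2 head=2 tape=ab[_]_a_   (p2,_)→(p0,a,right)
state=p0 head=3 tape=aba[_]a_   (p0,_)→(p2,b,left)
state=p2 head=2 tape=ab[a]ba_   (p2,a)→(p3,_,right)
state=p3 head=3 tape=ab_[b]a_   (p3,b)→(p3,b,right)
state=p3 head=4 tape=ab_b[a]_   (p3,a)→(pH,a,right)
state=pH head=5 tape=ab_ba[_]
The non-blank tape span at halt is ab_ba.

ab_ba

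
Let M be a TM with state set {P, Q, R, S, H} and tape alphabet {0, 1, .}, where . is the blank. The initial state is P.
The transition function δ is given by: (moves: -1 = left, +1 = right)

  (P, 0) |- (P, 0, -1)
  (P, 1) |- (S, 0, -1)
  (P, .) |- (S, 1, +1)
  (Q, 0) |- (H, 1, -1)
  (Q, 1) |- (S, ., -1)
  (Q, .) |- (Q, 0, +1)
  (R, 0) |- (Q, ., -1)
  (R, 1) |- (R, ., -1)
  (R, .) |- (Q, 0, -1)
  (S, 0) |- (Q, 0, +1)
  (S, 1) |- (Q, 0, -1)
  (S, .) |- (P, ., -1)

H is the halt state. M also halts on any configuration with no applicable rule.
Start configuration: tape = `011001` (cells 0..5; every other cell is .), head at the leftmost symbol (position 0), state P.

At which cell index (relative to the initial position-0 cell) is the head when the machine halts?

P | .[0]11001   read 0 → write 0, move -1, go to P
P | [.]011001   read . → write 1, move +1, go to S
S | 1[0]11001   read 0 → write 0, move +1, go to Q
Q | 10[1]1001   read 1 → write ., move -1, go to S
S | 1[0].1001   read 0 → write 0, move +1, go to Q
Q | 10[.]1001   read . → write 0, move +1, go to Q
Q | 100[1]001   read 1 → write ., move -1, go to S
S | 10[0].001   read 0 → write 0, move +1, go to Q
Q | 100[.]001   read . → write 0, move +1, go to Q
Q | 1000[0]01   read 0 → write 1, move -1, go to H
H | 100[0]101
At halt the head is at cell 2.

2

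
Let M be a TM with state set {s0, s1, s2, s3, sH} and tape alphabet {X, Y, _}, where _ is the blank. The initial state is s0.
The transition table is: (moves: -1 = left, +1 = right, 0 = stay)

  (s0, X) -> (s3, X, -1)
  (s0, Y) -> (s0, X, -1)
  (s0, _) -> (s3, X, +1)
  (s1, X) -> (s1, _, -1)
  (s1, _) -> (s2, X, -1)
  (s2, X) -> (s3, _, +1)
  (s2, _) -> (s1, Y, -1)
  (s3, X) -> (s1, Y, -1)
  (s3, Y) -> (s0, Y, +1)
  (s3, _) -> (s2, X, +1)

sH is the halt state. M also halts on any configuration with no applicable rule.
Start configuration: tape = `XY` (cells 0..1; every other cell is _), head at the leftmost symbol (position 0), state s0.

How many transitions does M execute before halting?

9

state=s0 head=0 tape=_[X]Y___   (s0,X)→(s3,X,-1)
state=s3 head=-1 tape=[_]XY___   (s3,_)→(s2,X,+1)
state=s2 head=0 tape=X[X]Y___   (s2,X)→(s3,_,+1)
state=s3 head=1 tape=X_[Y]___   (s3,Y)→(s0,Y,+1)
state=s0 head=2 tape=X_Y[_]__   (s0,_)→(s3,X,+1)
state=s3 head=3 tape=X_YX[_]_   (s3,_)→(s2,X,+1)
state=s2 head=4 tape=X_YXX[_]   (s2,_)→(s1,Y,-1)
state=s1 head=3 tape=X_YX[X]Y   (s1,X)→(s1,_,-1)
state=s1 head=2 tape=X_Y[X]_Y   (s1,X)→(s1,_,-1)
state=s1 head=1 tape=X_[Y]__Y
M halts after 9 transitions.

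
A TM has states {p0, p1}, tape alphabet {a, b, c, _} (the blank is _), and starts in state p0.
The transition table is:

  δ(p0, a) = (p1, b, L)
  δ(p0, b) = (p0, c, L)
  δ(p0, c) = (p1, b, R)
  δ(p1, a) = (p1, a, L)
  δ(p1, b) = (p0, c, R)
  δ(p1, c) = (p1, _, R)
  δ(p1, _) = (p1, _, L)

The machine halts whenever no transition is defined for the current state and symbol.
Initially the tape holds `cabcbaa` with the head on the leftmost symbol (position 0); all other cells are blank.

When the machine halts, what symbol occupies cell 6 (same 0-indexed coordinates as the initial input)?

p0 | [c]abcbaa_   read c → write b, move R, go to p1
p1 | b[a]bcbaa_   read a → write a, move L, go to p1
p1 | [b]abcbaa_   read b → write c, move R, go to p0
p0 | c[a]bcbaa_   read a → write b, move L, go to p1
p1 | [c]bbcbaa_   read c → write _, move R, go to p1
p1 | _[b]bcbaa_   read b → write c, move R, go to p0
p0 | _c[b]cbaa_   read b → write c, move L, go to p0
p0 | _[c]ccbaa_   read c → write b, move R, go to p1
p1 | _b[c]cbaa_   read c → write _, move R, go to p1
p1 | _b_[c]baa_   read c → write _, move R, go to p1
p1 | _b__[b]aa_   read b → write c, move R, go to p0
p0 | _b__c[a]a_   read a → write b, move L, go to p1
p1 | _b__[c]ba_   read c → write _, move R, go to p1
p1 | _b___[b]a_   read b → write c, move R, go to p0
p0 | _b___c[a]_   read a → write b, move L, go to p1
p1 | _b___[c]b_   read c → write _, move R, go to p1
p1 | _b____[b]_   read b → write c, move R, go to p0
p0 | _b____c[_]
Cell 6 holds c when M halts.

c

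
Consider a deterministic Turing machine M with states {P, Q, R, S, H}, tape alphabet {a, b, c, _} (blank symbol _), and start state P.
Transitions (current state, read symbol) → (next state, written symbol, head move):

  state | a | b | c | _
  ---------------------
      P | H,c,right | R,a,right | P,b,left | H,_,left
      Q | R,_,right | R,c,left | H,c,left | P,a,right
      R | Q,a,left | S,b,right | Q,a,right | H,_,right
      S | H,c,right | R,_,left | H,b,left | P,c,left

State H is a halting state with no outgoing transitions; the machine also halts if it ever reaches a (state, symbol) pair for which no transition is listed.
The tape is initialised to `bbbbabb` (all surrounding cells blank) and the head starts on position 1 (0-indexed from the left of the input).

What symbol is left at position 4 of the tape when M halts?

P | b[b]bbabb__   read b → write a, move right, go to R
R | ba[b]babb__   read b → write b, move right, go to S
S | bab[b]abb__   read b → write _, move left, go to R
R | ba[b]_abb__   read b → write b, move right, go to S
S | bab[_]abb__   read _ → write c, move left, go to P
P | ba[b]cabb__   read b → write a, move right, go to R
R | baa[c]abb__   read c → write a, move right, go to Q
Q | baaa[a]bb__   read a → write _, move right, go to R
R | baaa_[b]b__   read b → write b, move right, go to S
S | baaa_b[b]__   read b → write _, move left, go to R
R | baaa_[b]___   read b → write b, move right, go to S
S | baaa_b[_]__   read _ → write c, move left, go to P
P | baaa_[b]c__   read b → write a, move right, go to R
R | baaa_a[c]__   read c → write a, move right, go to Q
Q | baaa_aa[_]_   read _ → write a, move right, go to P
P | baaa_aaa[_]   read _ → write _, move left, go to H
H | baaa_aa[a]_
Cell 4 holds _ when M halts.

_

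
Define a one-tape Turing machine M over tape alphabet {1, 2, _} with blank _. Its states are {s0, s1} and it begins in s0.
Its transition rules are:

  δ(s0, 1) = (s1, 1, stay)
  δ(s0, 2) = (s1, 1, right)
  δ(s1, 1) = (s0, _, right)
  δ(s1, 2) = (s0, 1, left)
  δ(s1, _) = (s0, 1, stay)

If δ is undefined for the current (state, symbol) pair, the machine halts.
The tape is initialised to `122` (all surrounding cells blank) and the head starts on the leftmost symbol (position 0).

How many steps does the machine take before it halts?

8

s0 | [1]22_   read 1 → write 1, move stay, go to s1
s1 | [1]22_   read 1 → write _, move right, go to s0
s0 | _[2]2_   read 2 → write 1, move right, go to s1
s1 | _1[2]_   read 2 → write 1, move left, go to s0
s0 | _[1]1_   read 1 → write 1, move stay, go to s1
s1 | _[1]1_   read 1 → write _, move right, go to s0
s0 | __[1]_   read 1 → write 1, move stay, go to s1
s1 | __[1]_   read 1 → write _, move right, go to s0
s0 | ___[_]
M halts after 8 transitions.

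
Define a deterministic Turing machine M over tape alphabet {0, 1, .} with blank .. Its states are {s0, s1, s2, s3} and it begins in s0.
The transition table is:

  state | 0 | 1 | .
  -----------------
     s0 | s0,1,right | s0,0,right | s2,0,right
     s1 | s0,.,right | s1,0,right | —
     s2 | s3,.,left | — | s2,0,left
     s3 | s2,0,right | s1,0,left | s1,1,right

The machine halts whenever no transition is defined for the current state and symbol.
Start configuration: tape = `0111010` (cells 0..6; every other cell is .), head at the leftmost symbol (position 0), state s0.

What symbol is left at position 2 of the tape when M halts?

state=s0 head=0 tape=[0]111010..   (s0,0)→(s0,1,right)
state=s0 head=1 tape=1[1]11010..   (s0,1)→(s0,0,right)
state=s0 head=2 tape=10[1]1010..   (s0,1)→(s0,0,right)
state=s0 head=3 tape=100[1]010..   (s0,1)→(s0,0,right)
state=s0 head=4 tape=1000[0]10..   (s0,0)→(s0,1,right)
state=s0 head=5 tape=10001[1]0..   (s0,1)→(s0,0,right)
state=s0 head=6 tape=100010[0]..   (s0,0)→(s0,1,right)
state=s0 head=7 tape=1000101[.].   (s0,.)→(s2,0,right)
state=s2 head=8 tape=10001010[.]   (s2,.)→(s2,0,left)
state=s2 head=7 tape=1000101[0]0   (s2,0)→(s3,.,left)
state=s3 head=6 tape=100010[1].0   (s3,1)→(s1,0,left)
state=s1 head=5 tape=10001[0]0.0   (s1,0)→(s0,.,right)
state=s0 head=6 tape=10001.[0].0   (s0,0)→(s0,1,right)
state=s0 head=7 tape=10001.1[.]0   (s0,.)→(s2,0,right)
state=s2 head=8 tape=10001.10[0]   (s2,0)→(s3,.,left)
state=s3 head=7 tape=10001.1[0].   (s3,0)→(s2,0,right)
state=s2 head=8 tape=10001.10[.]   (s2,.)→(s2,0,left)
state=s2 head=7 tape=10001.1[0]0   (s2,0)→(s3,.,left)
state=s3 head=6 tape=10001.[1].0   (s3,1)→(s1,0,left)
state=s1 head=5 tape=10001[.]0.0
Cell 2 holds 0 when M halts.

0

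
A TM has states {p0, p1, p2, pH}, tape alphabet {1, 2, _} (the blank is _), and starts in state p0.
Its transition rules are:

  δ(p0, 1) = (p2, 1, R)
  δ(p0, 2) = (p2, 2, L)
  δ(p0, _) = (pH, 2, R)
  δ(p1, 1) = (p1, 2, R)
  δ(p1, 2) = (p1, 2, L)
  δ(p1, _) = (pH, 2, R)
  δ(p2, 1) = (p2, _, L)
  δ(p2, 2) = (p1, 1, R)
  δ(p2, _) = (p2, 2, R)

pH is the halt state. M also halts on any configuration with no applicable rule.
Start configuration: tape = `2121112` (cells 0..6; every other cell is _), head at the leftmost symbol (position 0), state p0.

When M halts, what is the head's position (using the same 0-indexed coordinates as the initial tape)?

p0 | __[2]121112   read 2 → write 2, move L, go to p2
p2 | _[_]2121112   read _ → write 2, move R, go to p2
p2 | _2[2]121112   read 2 → write 1, move R, go to p1
p1 | _21[1]21112   read 1 → write 2, move R, go to p1
p1 | _212[2]1112   read 2 → write 2, move L, go to p1
p1 | _21[2]21112   read 2 → write 2, move L, go to p1
p1 | _2[1]221112   read 1 → write 2, move R, go to p1
p1 | _22[2]21112   read 2 → write 2, move L, go to p1
p1 | _2[2]221112   read 2 → write 2, move L, go to p1
p1 | _[2]2221112   read 2 → write 2, move L, go to p1
p1 | [_]22221112   read _ → write 2, move R, go to pH
pH | 2[2]2221112
At halt the head is at cell -1.

-1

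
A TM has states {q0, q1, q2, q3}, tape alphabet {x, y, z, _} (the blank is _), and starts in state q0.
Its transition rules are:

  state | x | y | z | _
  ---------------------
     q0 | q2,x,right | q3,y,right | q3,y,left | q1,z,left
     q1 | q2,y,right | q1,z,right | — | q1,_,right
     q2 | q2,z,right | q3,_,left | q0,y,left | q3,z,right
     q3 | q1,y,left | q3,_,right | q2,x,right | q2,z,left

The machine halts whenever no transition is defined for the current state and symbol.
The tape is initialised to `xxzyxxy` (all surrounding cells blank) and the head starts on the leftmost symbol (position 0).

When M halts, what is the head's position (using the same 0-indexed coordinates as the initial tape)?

7

q0 | _[x]xzyxxy_   read x → write x, move right, go to q2
q2 | _x[x]zyxxy_   read x → write z, move right, go to q2
q2 | _xz[z]yxxy_   read z → write y, move left, go to q0
q0 | _x[z]yyxxy_   read z → write y, move left, go to q3
q3 | _[x]yyyxxy_   read x → write y, move left, go to q1
q1 | [_]yyyyxxy_   read _ → write _, move right, go to q1
q1 | _[y]yyyxxy_   read y → write z, move right, go to q1
q1 | _z[y]yyxxy_   read y → write z, move right, go to q1
q1 | _zz[y]yxxy_   read y → write z, move right, go to q1
q1 | _zzz[y]xxy_   read y → write z, move right, go to q1
q1 | _zzzz[x]xy_   read x → write y, move right, go to q2
q2 | _zzzzy[x]y_   read x → write z, move right, go to q2
q2 | _zzzzyz[y]_   read y → write _, move left, go to q3
q3 | _zzzzy[z]__   read z → write x, move right, go to q2
q2 | _zzzzyx[_]_   read _ → write z, move right, go to q3
q3 | _zzzzyxz[_]   read _ → write z, move left, go to q2
q2 | _zzzzyx[z]z   read z → write y, move left, go to q0
q0 | _zzzzy[x]yz   read x → write x, move right, go to q2
q2 | _zzzzyx[y]z   read y → write _, move left, go to q3
q3 | _zzzzy[x]_z   read x → write y, move left, go to q1
q1 | _zzzz[y]y_z   read y → write z, move right, go to q1
q1 | _zzzzz[y]_z   read y → write z, move right, go to q1
q1 | _zzzzzz[_]z   read _ → write _, move right, go to q1
q1 | _zzzzzz_[z]
At halt the head is at cell 7.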